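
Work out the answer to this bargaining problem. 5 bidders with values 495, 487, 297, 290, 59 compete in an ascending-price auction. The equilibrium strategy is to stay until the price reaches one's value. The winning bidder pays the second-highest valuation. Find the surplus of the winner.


Step 1: Identify the highest value: 495
Step 2: Identify the second-highest value: 487
Step 3: The final price = second-highest value = 487
Step 4: Surplus = 495 - 487 = 8

8


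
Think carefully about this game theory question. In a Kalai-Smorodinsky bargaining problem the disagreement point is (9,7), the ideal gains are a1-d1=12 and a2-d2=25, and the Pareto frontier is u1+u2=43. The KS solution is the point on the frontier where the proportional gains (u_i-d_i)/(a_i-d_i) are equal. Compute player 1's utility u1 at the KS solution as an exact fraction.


Step 1: At the KS point, (u1-d1)/r1 = (u2-d2)/r2 = t and u1+u2 = 43
Step 2: u1 = d1 + r1*t and u2 = d2 + r2*t, so (d1 + r1*t) + (d2 + r2*t) = 43
Step 3: t = (43 - 9 - 7)/(12 + 25) = 27/37
Step 4: u1 = d1 + r1*t = 9 + 12 * 27/37 = 657/37
Step 5: (Check: u2 = d2 + r2*t = 934/37; u1+u2 = 657/37 + 934/37 = 43, on the frontier.)

657/37


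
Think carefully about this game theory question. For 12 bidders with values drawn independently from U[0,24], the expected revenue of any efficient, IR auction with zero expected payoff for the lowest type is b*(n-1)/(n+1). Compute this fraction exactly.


Step 1: By Revenue Equivalence, expected revenue = b*(n-1)/(n+1)
Step 2: Substituting n = 12, b = 24
Step 3: Revenue = 24*(12-1)/(12+1) = 24*11/13
Step 4: Revenue = 264/13

264/13


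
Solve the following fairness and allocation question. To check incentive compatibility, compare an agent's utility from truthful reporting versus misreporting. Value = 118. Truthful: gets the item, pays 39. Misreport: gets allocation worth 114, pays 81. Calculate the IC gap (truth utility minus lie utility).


Step 1: U(truth) = value - payment = 118 - 39 = 79
Step 2: U(lie) = allocation - payment = 114 - 81 = 33
Step 3: IC gap = 79 - 33 = 46

46


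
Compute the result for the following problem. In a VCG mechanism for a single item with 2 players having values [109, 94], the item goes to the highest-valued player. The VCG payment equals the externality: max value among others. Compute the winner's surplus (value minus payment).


Step 1: The winner is the agent with the highest value: agent 0 with value 109
Step 2: Values of other agents: [94]
Step 3: VCG payment = max of others' values = 94
Step 4: Surplus = 109 - 94 = 15

15


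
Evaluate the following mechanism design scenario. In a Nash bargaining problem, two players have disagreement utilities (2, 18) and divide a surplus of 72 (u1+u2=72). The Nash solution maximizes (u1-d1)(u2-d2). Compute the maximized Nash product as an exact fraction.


Step 1: The Nash solution splits surplus symmetrically above the disagreement point
Step 2: u1 = (total + d1 - d2)/2 = (72 + 2 - 18)/2 = 28
Step 3: u2 = (total - d1 + d2)/2 = (72 - 2 + 18)/2 = 44
Step 4: Nash product = (28 - 2) * (44 - 18)
Step 5: = 26 * 26 = 676

676


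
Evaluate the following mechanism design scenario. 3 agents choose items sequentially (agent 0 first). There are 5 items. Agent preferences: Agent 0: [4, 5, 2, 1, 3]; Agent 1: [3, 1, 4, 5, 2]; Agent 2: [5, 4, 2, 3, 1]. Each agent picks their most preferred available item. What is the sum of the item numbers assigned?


Step 1: Agent 0 picks item 4
Step 2: Agent 1 picks item 3
Step 3: Agent 2 picks item 5
Step 4: Sum = 4 + 3 + 5 = 12

12


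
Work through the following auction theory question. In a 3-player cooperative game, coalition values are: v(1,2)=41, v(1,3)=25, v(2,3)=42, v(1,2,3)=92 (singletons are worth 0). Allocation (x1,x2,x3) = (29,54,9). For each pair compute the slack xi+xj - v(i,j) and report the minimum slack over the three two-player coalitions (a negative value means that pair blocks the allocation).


Step 1: Slack for coalition (1,2): x1+x2 - v12 = 83 - 41 = 42
Step 2: Slack for coalition (1,3): x1+x3 - v13 = 38 - 25 = 13
Step 3: Slack for coalition (2,3): x2+x3 - v23 = 63 - 42 = 21
Step 4: Minimum slack = min(42, 13, 21) = 13, attained by (1,3); no pair can gain by deviating, so the allocation is in the core

13


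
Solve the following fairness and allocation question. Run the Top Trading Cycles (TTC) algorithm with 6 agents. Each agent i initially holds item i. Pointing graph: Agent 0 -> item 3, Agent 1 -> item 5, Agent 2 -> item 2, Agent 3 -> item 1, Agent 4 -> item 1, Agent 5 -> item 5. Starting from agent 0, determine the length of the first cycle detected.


Step 1: Trace the pointer graph from agent 0: 0 -> 3 -> 1 -> 5 -> 5
Step 2: A cycle is detected when we revisit agent 5
Step 3: The cycle is: 5 -> 5
Step 4: Cycle length = 1

1


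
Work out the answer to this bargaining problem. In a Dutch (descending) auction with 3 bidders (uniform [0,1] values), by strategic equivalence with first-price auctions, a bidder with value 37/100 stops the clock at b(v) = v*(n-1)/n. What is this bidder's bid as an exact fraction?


Step 1: Dutch auctions are strategically equivalent to first-price auctions
Step 2: The equilibrium bid is b(v) = v*(n-1)/n
Step 3: b = 37/100 * 2/3
Step 4: b = 37/150

37/150


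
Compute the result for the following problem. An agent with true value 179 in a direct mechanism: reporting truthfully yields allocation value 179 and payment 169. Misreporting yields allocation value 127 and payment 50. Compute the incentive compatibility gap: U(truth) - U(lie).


Step 1: U(truth) = value - payment = 179 - 169 = 10
Step 2: U(lie) = allocation - payment = 127 - 50 = 77
Step 3: IC gap = 10 - 77 = -67

-67


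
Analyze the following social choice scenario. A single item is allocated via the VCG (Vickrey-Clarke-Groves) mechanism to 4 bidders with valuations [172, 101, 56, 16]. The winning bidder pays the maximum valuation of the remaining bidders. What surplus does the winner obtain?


Step 1: The winner is the agent with the highest value: agent 0 with value 172
Step 2: Values of other agents: [101, 56, 16]
Step 3: VCG payment = max of others' values = 101
Step 4: Surplus = 172 - 101 = 71

71


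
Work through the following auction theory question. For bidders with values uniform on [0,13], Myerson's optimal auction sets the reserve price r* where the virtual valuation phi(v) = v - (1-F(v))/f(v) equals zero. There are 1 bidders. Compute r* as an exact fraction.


Step 1: For U[0,13], F(v) = v/13 and f(v) = 1/13
Step 2: phi(v) = v - (1 - v/13)/(1/13) = v - (13 - v) = 2v - 13
Step 3: Set phi(r*) = 0: 2r* - 13 = 0
Step 4: r* = 13/2 (the number of bidders n = 1 does not enter)

13/2


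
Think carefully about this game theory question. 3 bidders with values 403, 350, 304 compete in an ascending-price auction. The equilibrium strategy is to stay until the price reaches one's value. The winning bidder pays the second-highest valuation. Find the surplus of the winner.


Step 1: Identify the highest value: 403
Step 2: Identify the second-highest value: 350
Step 3: The final price = second-highest value = 350
Step 4: Surplus = 403 - 350 = 53

53


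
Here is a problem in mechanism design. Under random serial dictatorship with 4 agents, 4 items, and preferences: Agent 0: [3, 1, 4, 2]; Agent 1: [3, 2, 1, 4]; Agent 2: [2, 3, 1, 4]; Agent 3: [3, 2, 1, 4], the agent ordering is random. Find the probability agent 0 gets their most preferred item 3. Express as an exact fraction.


Step 1: Agent 0 wants item 3
Step 2: There are 24 possible orderings of agents
Step 3: In 8 orderings, agent 0 gets item 3
Step 4: Probability = 8/24 = 1/3

1/3


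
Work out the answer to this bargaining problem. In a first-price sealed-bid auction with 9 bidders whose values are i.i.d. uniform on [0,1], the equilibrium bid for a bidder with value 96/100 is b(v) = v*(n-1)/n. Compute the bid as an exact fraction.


Step 1: The symmetric BNE bidding function is b(v) = v * (n-1) / n
Step 2: Substitute v = 24/25 and n = 9
Step 3: b = 24/25 * 8/9
Step 4: b = 64/75

64/75


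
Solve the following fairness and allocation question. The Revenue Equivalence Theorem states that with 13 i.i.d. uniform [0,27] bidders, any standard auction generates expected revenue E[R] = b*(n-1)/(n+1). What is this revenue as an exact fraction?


Step 1: By Revenue Equivalence, expected revenue = b*(n-1)/(n+1)
Step 2: Substituting n = 13, b = 27
Step 3: Revenue = 27*(13-1)/(13+1) = 27*12/14
Step 4: Revenue = 324/14 = 162/7

162/7


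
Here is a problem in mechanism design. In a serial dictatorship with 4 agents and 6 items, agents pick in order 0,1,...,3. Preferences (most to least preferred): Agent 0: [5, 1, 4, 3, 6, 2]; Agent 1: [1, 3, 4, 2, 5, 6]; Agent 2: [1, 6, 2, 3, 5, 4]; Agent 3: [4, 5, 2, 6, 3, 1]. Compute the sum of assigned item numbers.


Step 1: Agent 0 picks item 5
Step 2: Agent 1 picks item 1
Step 3: Agent 2 picks item 6
Step 4: Agent 3 picks item 4
Step 5: Sum = 5 + 1 + 6 + 4 = 16

16


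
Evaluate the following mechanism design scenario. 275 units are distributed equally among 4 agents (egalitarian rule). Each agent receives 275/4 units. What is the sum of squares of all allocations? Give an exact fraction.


Step 1: Each agent's share = 275/4
Step 2: Square of each share = (275/4)^2 = 75625/16
Step 3: Sum of squares = 4 * 75625/16 = 75625/4

75625/4


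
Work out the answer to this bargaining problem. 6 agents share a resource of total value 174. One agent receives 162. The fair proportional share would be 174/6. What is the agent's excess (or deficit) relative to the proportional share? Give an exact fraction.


Step 1: Proportional share = 174/6 = 29
Step 2: Agent's actual allocation = 162
Step 3: Excess = 162 - 29 = 133

133


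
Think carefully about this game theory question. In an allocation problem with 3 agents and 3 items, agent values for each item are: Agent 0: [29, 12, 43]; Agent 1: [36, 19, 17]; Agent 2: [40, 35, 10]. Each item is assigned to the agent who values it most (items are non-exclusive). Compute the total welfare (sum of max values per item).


Step 1: For each item, find the maximum value among all agents.
Step 2: Item 0 -> Agent 2 (value 40)
Step 3: Item 1 -> Agent 2 (value 35)
Step 4: Item 2 -> Agent 0 (value 43)
Step 5: Total welfare = 40 + 35 + 43 = 118

118


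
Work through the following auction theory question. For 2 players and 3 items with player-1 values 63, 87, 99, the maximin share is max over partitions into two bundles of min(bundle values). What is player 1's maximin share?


Step 1: Item values = 63, 87, 99
Step 2: Enumerate all 2-bundle partitions and take the smaller bundle:
  Partition 1: {63} vs {87,99} -> bundles 63, 186; min = 63
  Partition 2: {87} vs {63,99} -> bundles 87, 162; min = 87
  Partition 3: {99} vs {63,87} -> bundles 99, 150; min = 99
Step 3: MMS = max(63, 87, 99) = 99

99


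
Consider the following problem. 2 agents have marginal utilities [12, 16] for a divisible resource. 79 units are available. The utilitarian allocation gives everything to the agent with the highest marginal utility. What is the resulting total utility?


Step 1: The marginal utilities are [12, 16]
Step 2: The highest marginal utility is 16
Step 3: All 79 units go to that agent
Step 4: Total utility = 16 * 79 = 1264

1264


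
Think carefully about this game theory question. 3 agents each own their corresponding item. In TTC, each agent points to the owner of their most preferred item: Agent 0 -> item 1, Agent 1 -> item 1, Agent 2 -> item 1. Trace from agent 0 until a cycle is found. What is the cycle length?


Step 1: Trace the pointer graph from agent 0: 0 -> 1 -> 1
Step 2: A cycle is detected when we revisit agent 1
Step 3: The cycle is: 1 -> 1
Step 4: Cycle length = 1

1


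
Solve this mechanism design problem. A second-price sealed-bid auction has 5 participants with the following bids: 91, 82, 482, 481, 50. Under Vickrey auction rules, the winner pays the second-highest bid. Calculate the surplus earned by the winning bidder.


Step 1: Sort bids in descending order: 482, 481, 91, 82, 50
Step 2: The winning bid is the highest: 482
Step 3: The payment equals the second-highest bid: 481
Step 4: Surplus = winner's bid - payment = 482 - 481 = 1

1


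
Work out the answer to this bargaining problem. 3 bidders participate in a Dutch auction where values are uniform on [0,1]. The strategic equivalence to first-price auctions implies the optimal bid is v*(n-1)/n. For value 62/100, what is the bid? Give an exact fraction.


Step 1: Dutch auctions are strategically equivalent to first-price auctions
Step 2: The equilibrium bid is b(v) = v*(n-1)/n
Step 3: b = 31/50 * 2/3
Step 4: b = 31/75

31/75


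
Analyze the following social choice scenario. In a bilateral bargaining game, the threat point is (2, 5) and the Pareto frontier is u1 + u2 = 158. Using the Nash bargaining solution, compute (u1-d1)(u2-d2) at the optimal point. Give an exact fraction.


Step 1: The Nash solution splits surplus symmetrically above the disagreement point
Step 2: u1 = (total + d1 - d2)/2 = (158 + 2 - 5)/2 = 155/2
Step 3: u2 = (total - d1 + d2)/2 = (158 - 2 + 5)/2 = 161/2
Step 4: Nash product = (155/2 - 2) * (161/2 - 5)
Step 5: = 151/2 * 151/2 = 22801/4

22801/4


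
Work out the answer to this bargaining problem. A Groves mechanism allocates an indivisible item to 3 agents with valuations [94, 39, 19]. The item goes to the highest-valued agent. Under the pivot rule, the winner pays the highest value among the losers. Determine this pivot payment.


Step 1: The efficient winner is agent 0 with value 94
Step 2: Other agents' values: [39, 19]
Step 3: Pivot payment = max(others) = 39
Step 4: The winner pays 39

39


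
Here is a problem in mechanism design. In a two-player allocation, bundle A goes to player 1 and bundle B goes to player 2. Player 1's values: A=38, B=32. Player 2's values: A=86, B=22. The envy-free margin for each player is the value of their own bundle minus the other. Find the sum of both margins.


Step 1: Player 1's margin = v1(A) - v1(B) = 38 - 32 = 6
Step 2: Player 2's margin = v2(B) - v2(A) = 22 - 86 = -64
Step 3: Total margin = 6 + -64 = -58

-58


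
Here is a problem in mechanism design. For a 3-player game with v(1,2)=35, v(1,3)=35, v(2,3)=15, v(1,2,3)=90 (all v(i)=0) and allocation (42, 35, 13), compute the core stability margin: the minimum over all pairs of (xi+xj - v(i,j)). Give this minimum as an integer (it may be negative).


Step 1: Slack for coalition (1,2): x1+x2 - v12 = 77 - 35 = 42
Step 2: Slack for coalition (1,3): x1+x3 - v13 = 55 - 35 = 20
Step 3: Slack for coalition (2,3): x2+x3 - v23 = 48 - 15 = 33
Step 4: Minimum slack = min(42, 20, 33) = 20, attained by (1,3); no pair can gain by deviating, so the allocation is in the core

20


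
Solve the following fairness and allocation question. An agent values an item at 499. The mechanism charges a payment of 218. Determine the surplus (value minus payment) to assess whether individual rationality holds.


Step 1: Surplus = value - payment = 499 - 218 = 281
Step 2: IR is satisfied (surplus >= 0)

281


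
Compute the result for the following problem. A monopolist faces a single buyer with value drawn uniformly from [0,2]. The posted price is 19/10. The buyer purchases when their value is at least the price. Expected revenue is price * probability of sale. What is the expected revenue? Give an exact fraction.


Step 1: Posted price r = 19/10, value support [0,2]
Step 2: P(v >= r) = (2 - 19/10)/2 = 1/20
Step 3: Expected revenue = r * P(v >= r) = 19/10 * 1/20
Step 4: Revenue = 19/200

19/200


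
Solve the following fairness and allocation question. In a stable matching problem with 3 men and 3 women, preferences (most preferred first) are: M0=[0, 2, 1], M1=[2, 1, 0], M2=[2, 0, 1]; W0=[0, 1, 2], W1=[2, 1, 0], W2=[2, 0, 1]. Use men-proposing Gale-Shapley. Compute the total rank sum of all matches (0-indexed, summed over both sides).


Step 1: Run Gale-Shapley (men propose, women hold best offer):
  M0 proposes to W0; she accepts
  M1 proposes to W2; she accepts
  M2 proposes to W2; she switches from M1
  M1 proposes to W1; she accepts
Step 2: Final matching: W0-M0, W1-M1, W2-M2
Step 3: 0-indexed ranks (man's rank of his match, then woman's): 0 + 0 + 1 + 1 + 0 + 0
Step 4: Total rank sum = 2

2


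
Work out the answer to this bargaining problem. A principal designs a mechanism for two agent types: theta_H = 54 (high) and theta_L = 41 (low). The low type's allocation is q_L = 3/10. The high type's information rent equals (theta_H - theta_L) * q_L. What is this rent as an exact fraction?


Step 1: theta_H - theta_L = 54 - 41 = 13
Step 2: Information rent = (theta_H - theta_L) * q_L
Step 3: = 13 * 3/10
Step 4: = 39/10

39/10


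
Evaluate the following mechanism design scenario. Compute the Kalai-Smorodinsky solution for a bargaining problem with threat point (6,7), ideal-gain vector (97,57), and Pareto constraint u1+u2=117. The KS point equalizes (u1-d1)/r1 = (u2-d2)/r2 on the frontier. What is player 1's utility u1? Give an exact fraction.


Step 1: At the KS point, (u1-d1)/r1 = (u2-d2)/r2 = t and u1+u2 = 117
Step 2: u1 = d1 + r1*t and u2 = d2 + r2*t, so (d1 + r1*t) + (d2 + r2*t) = 117
Step 3: t = (117 - 6 - 7)/(97 + 57) = 104/154 = 52/77
Step 4: u1 = d1 + r1*t = 6 + 97 * 52/77 = 5506/77
Step 5: (Check: u2 = d2 + r2*t = 3503/77; u1+u2 = 5506/77 + 3503/77 = 117, on the frontier.)

5506/77


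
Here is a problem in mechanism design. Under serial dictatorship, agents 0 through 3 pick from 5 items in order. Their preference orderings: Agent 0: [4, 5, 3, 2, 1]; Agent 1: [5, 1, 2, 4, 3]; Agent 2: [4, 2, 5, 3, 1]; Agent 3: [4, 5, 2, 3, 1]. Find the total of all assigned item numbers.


Step 1: Agent 0 picks item 4
Step 2: Agent 1 picks item 5
Step 3: Agent 2 picks item 2
Step 4: Agent 3 picks item 3
Step 5: Sum = 4 + 5 + 2 + 3 = 14

14


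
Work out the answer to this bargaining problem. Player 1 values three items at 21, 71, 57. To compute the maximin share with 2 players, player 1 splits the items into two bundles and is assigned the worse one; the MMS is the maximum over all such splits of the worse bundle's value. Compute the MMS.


Step 1: Item values = 21, 71, 57
Step 2: Enumerate all 2-bundle partitions and take the smaller bundle:
  Partition 1: {21} vs {71,57} -> bundles 21, 128; min = 21
  Partition 2: {71} vs {21,57} -> bundles 71, 78; min = 71
  Partition 3: {57} vs {21,71} -> bundles 57, 92; min = 57
Step 3: MMS = max(21, 71, 57) = 71

71


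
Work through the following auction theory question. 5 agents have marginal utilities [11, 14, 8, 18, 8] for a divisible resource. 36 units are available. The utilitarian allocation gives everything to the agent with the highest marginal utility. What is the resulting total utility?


Step 1: The marginal utilities are [11, 14, 8, 18, 8]
Step 2: The highest marginal utility is 18
Step 3: All 36 units go to that agent
Step 4: Total utility = 18 * 36 = 648

648


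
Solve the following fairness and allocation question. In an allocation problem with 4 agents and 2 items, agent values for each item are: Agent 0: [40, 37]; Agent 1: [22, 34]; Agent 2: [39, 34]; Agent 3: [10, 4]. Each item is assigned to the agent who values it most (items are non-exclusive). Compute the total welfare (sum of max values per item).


Step 1: For each item, find the maximum value among all agents.
Step 2: Item 0 -> Agent 0 (value 40)
Step 3: Item 1 -> Agent 0 (value 37)
Step 4: Total welfare = 40 + 37 = 77

77


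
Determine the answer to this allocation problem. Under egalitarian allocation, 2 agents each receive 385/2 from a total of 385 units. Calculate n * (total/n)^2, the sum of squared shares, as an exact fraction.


Step 1: Each agent's share = 385/2
Step 2: Square of each share = (385/2)^2 = 148225/4
Step 3: Sum of squares = 2 * 148225/4 = 148225/2

148225/2


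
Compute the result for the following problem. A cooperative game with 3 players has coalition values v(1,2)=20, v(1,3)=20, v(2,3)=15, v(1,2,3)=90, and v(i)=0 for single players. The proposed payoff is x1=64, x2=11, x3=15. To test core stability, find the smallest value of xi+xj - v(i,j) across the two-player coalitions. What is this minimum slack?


Step 1: Slack for coalition (1,2): x1+x2 - v12 = 75 - 20 = 55
Step 2: Slack for coalition (1,3): x1+x3 - v13 = 79 - 20 = 59
Step 3: Slack for coalition (2,3): x2+x3 - v23 = 26 - 15 = 11
Step 4: Minimum slack = min(55, 59, 11) = 11, attained by (2,3); no pair can gain by deviating, so the allocation is in the core

11


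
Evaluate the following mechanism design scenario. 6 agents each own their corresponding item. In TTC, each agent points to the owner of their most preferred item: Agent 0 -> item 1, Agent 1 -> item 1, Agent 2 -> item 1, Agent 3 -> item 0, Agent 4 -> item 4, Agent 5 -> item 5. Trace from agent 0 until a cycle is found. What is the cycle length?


Step 1: Trace the pointer graph from agent 0: 0 -> 1 -> 1
Step 2: A cycle is detected when we revisit agent 1
Step 3: The cycle is: 1 -> 1
Step 4: Cycle length = 1

1


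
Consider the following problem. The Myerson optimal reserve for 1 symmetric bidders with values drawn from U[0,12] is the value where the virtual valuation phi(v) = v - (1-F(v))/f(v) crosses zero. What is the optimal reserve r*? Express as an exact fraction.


Step 1: For U[0,12], F(v) = v/12 and f(v) = 1/12
Step 2: phi(v) = v - (1 - v/12)/(1/12) = v - (12 - v) = 2v - 12
Step 3: Set phi(r*) = 0: 2r* - 12 = 0
Step 4: r* = 12/2 = 6 (the number of bidders n = 1 does not enter)

6


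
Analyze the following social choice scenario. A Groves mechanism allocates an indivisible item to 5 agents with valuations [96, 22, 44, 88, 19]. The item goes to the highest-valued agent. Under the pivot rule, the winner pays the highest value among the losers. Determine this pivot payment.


Step 1: The efficient winner is agent 0 with value 96
Step 2: Other agents' values: [22, 44, 88, 19]
Step 3: Pivot payment = max(others) = 88
Step 4: The winner pays 88

88


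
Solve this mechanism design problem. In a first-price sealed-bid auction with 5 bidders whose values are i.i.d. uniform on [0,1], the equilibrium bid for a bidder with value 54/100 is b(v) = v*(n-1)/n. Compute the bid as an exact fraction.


Step 1: The symmetric BNE bidding function is b(v) = v * (n-1) / n
Step 2: Substitute v = 27/50 and n = 5
Step 3: b = 27/50 * 4/5
Step 4: b = 54/125

54/125


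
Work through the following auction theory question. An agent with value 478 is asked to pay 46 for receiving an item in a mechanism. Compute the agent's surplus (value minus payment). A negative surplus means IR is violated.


Step 1: Surplus = value - payment = 478 - 46 = 432
Step 2: IR is satisfied (surplus >= 0)

432


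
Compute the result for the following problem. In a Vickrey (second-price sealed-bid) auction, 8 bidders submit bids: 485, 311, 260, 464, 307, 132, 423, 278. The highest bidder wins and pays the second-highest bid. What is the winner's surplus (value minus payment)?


Step 1: Sort bids in descending order: 485, 464, 423, 311, 307, 278, 260, 132
Step 2: The winning bid is the highest: 485
Step 3: The payment equals the second-highest bid: 464
Step 4: Surplus = winner's bid - payment = 485 - 464 = 21

21


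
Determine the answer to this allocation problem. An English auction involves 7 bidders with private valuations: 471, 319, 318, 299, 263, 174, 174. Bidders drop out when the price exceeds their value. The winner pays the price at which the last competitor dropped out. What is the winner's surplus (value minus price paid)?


Step 1: Identify the highest value: 471
Step 2: Identify the second-highest value: 319
Step 3: The final price = second-highest value = 319
Step 4: Surplus = 471 - 319 = 152

152


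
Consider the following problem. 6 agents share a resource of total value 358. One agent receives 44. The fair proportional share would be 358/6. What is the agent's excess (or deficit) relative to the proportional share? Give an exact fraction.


Step 1: Proportional share = 358/6 = 179/3
Step 2: Agent's actual allocation = 44
Step 3: Excess = 44 - 179/3 = -47/3

-47/3


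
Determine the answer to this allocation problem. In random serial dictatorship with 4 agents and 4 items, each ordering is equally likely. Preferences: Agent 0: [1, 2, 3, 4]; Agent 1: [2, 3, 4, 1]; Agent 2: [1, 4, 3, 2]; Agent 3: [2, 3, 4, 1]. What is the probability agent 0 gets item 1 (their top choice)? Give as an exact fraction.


Step 1: Agent 0 wants item 1
Step 2: There are 24 possible orderings of agents
Step 3: In 12 orderings, agent 0 gets item 1
Step 4: Probability = 12/24 = 1/2

1/2


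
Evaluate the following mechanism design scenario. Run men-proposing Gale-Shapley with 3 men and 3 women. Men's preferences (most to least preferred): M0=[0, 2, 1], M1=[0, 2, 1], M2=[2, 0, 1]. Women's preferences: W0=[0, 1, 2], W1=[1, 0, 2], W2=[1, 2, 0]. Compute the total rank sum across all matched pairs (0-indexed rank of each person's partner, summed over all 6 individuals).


Step 1: Run Gale-Shapley (men propose, women hold best offer):
  M0 proposes to W0; she accepts
  M1 proposes to W0; rejected
  M1 proposes to W2; she accepts
  M2 proposes to W2; rejected
  M2 proposes to W0; rejected
  M2 proposes to W1; she accepts
Step 2: Final matching: W0-M0, W1-M2, W2-M1
Step 3: 0-indexed ranks (man's rank of his match, then woman's): 0 + 0 + 2 + 2 + 1 + 0
Step 4: Total rank sum = 5

5


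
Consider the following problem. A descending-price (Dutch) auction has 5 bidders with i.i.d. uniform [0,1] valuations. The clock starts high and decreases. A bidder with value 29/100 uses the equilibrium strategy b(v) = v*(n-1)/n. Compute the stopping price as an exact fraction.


Step 1: Dutch auctions are strategically equivalent to first-price auctions
Step 2: The equilibrium bid is b(v) = v*(n-1)/n
Step 3: b = 29/100 * 4/5
Step 4: b = 29/125

29/125


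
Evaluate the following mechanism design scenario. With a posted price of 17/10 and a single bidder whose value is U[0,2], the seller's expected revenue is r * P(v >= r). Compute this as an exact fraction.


Step 1: Posted price r = 17/10, value support [0,2]
Step 2: P(v >= r) = (2 - 17/10)/2 = 3/20
Step 3: Expected revenue = r * P(v >= r) = 17/10 * 3/20
Step 4: Revenue = 51/200

51/200


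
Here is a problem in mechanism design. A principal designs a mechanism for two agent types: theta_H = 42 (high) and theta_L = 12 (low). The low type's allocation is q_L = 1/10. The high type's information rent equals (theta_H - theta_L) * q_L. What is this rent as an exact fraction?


Step 1: theta_H - theta_L = 42 - 12 = 30
Step 2: Information rent = (theta_H - theta_L) * q_L
Step 3: = 30 * 1/10
Step 4: = 3

3


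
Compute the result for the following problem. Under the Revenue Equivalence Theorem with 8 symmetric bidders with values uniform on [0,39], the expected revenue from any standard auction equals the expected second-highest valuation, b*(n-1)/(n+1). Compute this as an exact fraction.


Step 1: By Revenue Equivalence, expected revenue = b*(n-1)/(n+1)
Step 2: Substituting n = 8, b = 39
Step 3: Revenue = 39*(8-1)/(8+1) = 39*7/9
Step 4: Revenue = 273/9 = 91/3

91/3


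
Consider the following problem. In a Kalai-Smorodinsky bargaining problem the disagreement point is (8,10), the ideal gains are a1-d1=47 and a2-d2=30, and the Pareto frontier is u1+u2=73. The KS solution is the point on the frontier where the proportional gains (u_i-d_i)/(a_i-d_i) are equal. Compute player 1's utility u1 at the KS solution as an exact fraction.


Step 1: At the KS point, (u1-d1)/r1 = (u2-d2)/r2 = t and u1+u2 = 73
Step 2: u1 = d1 + r1*t and u2 = d2 + r2*t, so (d1 + r1*t) + (d2 + r2*t) = 73
Step 3: t = (73 - 8 - 10)/(47 + 30) = 55/77 = 5/7
Step 4: u1 = d1 + r1*t = 8 + 47 * 5/7 = 291/7
Step 5: (Check: u2 = d2 + r2*t = 220/7; u1+u2 = 291/7 + 220/7 = 73, on the frontier.)

291/7


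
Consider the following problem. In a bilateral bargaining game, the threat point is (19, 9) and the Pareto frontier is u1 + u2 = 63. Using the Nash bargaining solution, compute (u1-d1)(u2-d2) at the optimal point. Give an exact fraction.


Step 1: The Nash solution splits surplus symmetrically above the disagreement point
Step 2: u1 = (total + d1 - d2)/2 = (63 + 19 - 9)/2 = 73/2
Step 3: u2 = (total - d1 + d2)/2 = (63 - 19 + 9)/2 = 53/2
Step 4: Nash product = (73/2 - 19) * (53/2 - 9)
Step 5: = 35/2 * 35/2 = 1225/4

1225/4


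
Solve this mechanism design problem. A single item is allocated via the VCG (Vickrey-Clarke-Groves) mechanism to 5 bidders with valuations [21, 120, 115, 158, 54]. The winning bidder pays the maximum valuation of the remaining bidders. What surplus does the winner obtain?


Step 1: The winner is the agent with the highest value: agent 3 with value 158
Step 2: Values of other agents: [21, 120, 115, 54]
Step 3: VCG payment = max of others' values = 120
Step 4: Surplus = 158 - 120 = 38

38


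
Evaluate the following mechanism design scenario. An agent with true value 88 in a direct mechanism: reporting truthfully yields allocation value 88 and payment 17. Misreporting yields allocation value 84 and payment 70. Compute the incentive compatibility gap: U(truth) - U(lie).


Step 1: U(truth) = value - payment = 88 - 17 = 71
Step 2: U(lie) = allocation - payment = 84 - 70 = 14
Step 3: IC gap = 71 - 14 = 57

57


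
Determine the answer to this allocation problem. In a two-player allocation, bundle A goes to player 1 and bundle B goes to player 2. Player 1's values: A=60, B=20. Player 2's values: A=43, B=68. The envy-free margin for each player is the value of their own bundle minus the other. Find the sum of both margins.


Step 1: Player 1's margin = v1(A) - v1(B) = 60 - 20 = 40
Step 2: Player 2's margin = v2(B) - v2(A) = 68 - 43 = 25
Step 3: Total margin = 40 + 25 = 65

65


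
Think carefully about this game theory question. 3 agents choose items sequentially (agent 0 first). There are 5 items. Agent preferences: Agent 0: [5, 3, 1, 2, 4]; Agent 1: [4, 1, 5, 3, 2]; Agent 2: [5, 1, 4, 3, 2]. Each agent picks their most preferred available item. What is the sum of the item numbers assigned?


Step 1: Agent 0 picks item 5
Step 2: Agent 1 picks item 4
Step 3: Agent 2 picks item 1
Step 4: Sum = 5 + 4 + 1 = 10

10


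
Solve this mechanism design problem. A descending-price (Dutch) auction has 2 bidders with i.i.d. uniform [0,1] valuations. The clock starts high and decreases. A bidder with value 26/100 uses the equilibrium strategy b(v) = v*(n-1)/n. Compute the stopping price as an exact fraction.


Step 1: Dutch auctions are strategically equivalent to first-price auctions
Step 2: The equilibrium bid is b(v) = v*(n-1)/n
Step 3: b = 13/50 * 1/2
Step 4: b = 13/100

13/100


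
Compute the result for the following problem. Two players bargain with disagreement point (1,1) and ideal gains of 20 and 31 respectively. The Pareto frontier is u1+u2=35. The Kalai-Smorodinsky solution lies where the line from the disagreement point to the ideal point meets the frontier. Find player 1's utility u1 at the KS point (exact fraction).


Step 1: At the KS point, (u1-d1)/r1 = (u2-d2)/r2 = t and u1+u2 = 35
Step 2: u1 = d1 + r1*t and u2 = d2 + r2*t, so (d1 + r1*t) + (d2 + r2*t) = 35
Step 3: t = (35 - 1 - 1)/(20 + 31) = 33/51 = 11/17
Step 4: u1 = d1 + r1*t = 1 + 20 * 11/17 = 237/17
Step 5: (Check: u2 = d2 + r2*t = 358/17; u1+u2 = 237/17 + 358/17 = 35, on the frontier.)

237/17


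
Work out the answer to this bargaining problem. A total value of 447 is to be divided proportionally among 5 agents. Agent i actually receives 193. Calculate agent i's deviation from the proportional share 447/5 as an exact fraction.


Step 1: Proportional share = 447/5
Step 2: Agent's actual allocation = 193
Step 3: Excess = 193 - 447/5 = 518/5

518/5


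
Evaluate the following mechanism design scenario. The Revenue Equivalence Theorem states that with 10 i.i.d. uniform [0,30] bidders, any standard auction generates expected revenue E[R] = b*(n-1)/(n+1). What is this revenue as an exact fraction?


Step 1: By Revenue Equivalence, expected revenue = b*(n-1)/(n+1)
Step 2: Substituting n = 10, b = 30
Step 3: Revenue = 30*(10-1)/(10+1) = 30*9/11
Step 4: Revenue = 270/11

270/11


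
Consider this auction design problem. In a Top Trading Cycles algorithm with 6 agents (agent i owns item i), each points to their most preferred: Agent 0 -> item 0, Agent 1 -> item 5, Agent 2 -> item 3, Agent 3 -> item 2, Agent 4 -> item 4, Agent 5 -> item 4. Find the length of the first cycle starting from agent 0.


Step 1: Trace the pointer graph from agent 0: 0 -> 0
Step 2: A cycle is detected when we revisit agent 0
Step 3: The cycle is: 0 -> 0
Step 4: Cycle length = 1

1


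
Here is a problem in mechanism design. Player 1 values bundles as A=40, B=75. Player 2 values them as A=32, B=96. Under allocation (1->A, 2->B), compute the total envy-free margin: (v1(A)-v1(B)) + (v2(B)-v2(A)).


Step 1: Player 1's margin = v1(A) - v1(B) = 40 - 75 = -35
Step 2: Player 2's margin = v2(B) - v2(A) = 96 - 32 = 64
Step 3: Total margin = -35 + 64 = 29

29


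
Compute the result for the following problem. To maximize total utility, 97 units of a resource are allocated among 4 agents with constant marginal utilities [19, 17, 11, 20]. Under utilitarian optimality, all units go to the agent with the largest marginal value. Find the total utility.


Step 1: The marginal utilities are [19, 17, 11, 20]
Step 2: The highest marginal utility is 20
Step 3: All 97 units go to that agent
Step 4: Total utility = 20 * 97 = 1940

1940


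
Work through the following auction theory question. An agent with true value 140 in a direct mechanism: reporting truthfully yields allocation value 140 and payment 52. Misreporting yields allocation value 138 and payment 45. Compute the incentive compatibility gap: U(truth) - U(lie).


Step 1: U(truth) = value - payment = 140 - 52 = 88
Step 2: U(lie) = allocation - payment = 138 - 45 = 93
Step 3: IC gap = 88 - 93 = -5

-5


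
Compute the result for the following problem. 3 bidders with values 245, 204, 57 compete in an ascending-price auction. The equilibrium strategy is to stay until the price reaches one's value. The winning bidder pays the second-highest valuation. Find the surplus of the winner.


Step 1: Identify the highest value: 245
Step 2: Identify the second-highest value: 204
Step 3: The final price = second-highest value = 204
Step 4: Surplus = 245 - 204 = 41

41


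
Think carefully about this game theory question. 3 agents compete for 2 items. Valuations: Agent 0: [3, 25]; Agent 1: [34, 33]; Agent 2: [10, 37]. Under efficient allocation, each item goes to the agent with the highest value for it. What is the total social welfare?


Step 1: For each item, find the maximum value among all agents.
Step 2: Item 0 -> Agent 1 (value 34)
Step 3: Item 1 -> Agent 2 (value 37)
Step 4: Total welfare = 34 + 37 = 71

71


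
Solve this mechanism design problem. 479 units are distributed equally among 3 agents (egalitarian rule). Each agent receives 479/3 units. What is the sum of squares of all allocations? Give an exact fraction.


Step 1: Each agent's share = 479/3
Step 2: Square of each share = (479/3)^2 = 229441/9
Step 3: Sum of squares = 3 * 229441/9 = 229441/3

229441/3


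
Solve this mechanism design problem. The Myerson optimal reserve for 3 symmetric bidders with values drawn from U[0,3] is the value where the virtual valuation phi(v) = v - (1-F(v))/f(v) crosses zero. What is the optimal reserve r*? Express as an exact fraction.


Step 1: For U[0,3], F(v) = v/3 and f(v) = 1/3
Step 2: phi(v) = v - (1 - v/3)/(1/3) = v - (3 - v) = 2v - 3
Step 3: Set phi(r*) = 0: 2r* - 3 = 0
Step 4: r* = 3/2 (the number of bidders n = 3 does not enter)

3/2


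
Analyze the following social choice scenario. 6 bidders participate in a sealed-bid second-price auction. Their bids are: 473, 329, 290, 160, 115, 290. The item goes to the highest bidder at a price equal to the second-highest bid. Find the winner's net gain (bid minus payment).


Step 1: Sort bids in descending order: 473, 329, 290, 290, 160, 115
Step 2: The winning bid is the highest: 473
Step 3: The payment equals the second-highest bid: 329
Step 4: Surplus = winner's bid - payment = 473 - 329 = 144

144


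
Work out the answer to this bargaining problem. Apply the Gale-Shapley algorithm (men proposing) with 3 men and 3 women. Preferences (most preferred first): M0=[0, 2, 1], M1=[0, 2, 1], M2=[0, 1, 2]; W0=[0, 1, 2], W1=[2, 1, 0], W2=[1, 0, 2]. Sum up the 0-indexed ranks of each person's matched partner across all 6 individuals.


Step 1: Run Gale-Shapley (men propose, women hold best offer):
  M0 proposes to W0; she accepts
  M1 proposes to W0; rejected
  M1 proposes to W2; she accepts
  M2 proposes to W0; rejected
  M2 proposes to W1; she accepts
Step 2: Final matching: W0-M0, W1-M2, W2-M1
Step 3: 0-indexed ranks (man's rank of his match, then woman's): 0 + 0 + 1 + 0 + 1 + 0
Step 4: Total rank sum = 2

2


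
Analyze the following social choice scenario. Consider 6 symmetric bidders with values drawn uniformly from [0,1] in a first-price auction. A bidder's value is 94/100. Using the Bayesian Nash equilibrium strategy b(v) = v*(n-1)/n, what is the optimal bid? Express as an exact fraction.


Step 1: The symmetric BNE bidding function is b(v) = v * (n-1) / n
Step 2: Substitute v = 47/50 and n = 6
Step 3: b = 47/50 * 5/6
Step 4: b = 47/60

47/60


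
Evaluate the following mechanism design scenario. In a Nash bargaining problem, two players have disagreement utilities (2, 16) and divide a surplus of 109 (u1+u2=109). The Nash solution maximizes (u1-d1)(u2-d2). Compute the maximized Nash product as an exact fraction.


Step 1: The Nash solution splits surplus symmetrically above the disagreement point
Step 2: u1 = (total + d1 - d2)/2 = (109 + 2 - 16)/2 = 95/2
Step 3: u2 = (total - d1 + d2)/2 = (109 - 2 + 16)/2 = 123/2
Step 4: Nash product = (95/2 - 2) * (123/2 - 16)
Step 5: = 91/2 * 91/2 = 8281/4

8281/4


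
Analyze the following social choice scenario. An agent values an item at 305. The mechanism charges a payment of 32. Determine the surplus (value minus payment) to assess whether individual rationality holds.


Step 1: Surplus = value - payment = 305 - 32 = 273
Step 2: IR is satisfied (surplus >= 0)

273


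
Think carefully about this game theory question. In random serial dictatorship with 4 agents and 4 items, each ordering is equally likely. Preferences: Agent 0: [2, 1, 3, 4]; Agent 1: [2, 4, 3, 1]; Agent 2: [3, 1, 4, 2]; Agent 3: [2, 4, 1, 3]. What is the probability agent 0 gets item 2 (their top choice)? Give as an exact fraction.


Step 1: Agent 0 wants item 2
Step 2: There are 24 possible orderings of agents
Step 3: In 8 orderings, agent 0 gets item 2
Step 4: Probability = 8/24 = 1/3

1/3


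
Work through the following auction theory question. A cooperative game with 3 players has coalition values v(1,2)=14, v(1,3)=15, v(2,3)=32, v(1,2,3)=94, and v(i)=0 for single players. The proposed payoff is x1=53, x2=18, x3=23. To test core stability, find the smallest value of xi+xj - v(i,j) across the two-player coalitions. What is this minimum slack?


Step 1: Slack for coalition (1,2): x1+x2 - v12 = 71 - 14 = 57
Step 2: Slack for coalition (1,3): x1+x3 - v13 = 76 - 15 = 61
Step 3: Slack for coalition (2,3): x2+x3 - v23 = 41 - 32 = 9
Step 4: Minimum slack = min(57, 61, 9) = 9, attained by (2,3); no pair can gain by deviating, so the allocation is in the core

9


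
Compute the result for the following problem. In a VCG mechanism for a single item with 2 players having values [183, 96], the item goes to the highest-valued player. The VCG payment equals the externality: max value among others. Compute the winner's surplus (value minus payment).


Step 1: The winner is the agent with the highest value: agent 0 with value 183
Step 2: Values of other agents: [96]
Step 3: VCG payment = max of others' values = 96
Step 4: Surplus = 183 - 96 = 87

87
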